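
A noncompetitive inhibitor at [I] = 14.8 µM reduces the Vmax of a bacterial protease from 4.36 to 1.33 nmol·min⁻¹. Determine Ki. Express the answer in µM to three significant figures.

Noncompetitive: Vmax,app = Vmax/α with α = 1 + [I]/Ki.
α = Vmax/Vmax,app = 4.36/1.33 = 3.278.
Since α = 1 + [I]/Ki, [I]/Ki = 3.278 − 1 = 2.278 and Ki = 14.8/2.278 = 6.50 µM.

6.50 µM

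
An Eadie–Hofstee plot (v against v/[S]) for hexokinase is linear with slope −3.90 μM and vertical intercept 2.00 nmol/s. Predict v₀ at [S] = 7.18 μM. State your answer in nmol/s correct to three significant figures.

1.30 nmol/s

In the Eadie–Hofstee form v = Vmax − Km·(v/[S]), the slope is −Km and the intercept is Vmax, so Km = 3.90 μM and Vmax = 2.00 nmol/s.
v = 2.00 × 7.18/(3.90 + 7.18) = 1.30 nmol/s.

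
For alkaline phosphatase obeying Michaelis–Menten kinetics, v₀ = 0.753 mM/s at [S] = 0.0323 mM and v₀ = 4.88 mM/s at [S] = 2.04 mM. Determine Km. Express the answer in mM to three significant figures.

0.197 mM

In reciprocal form, 1/v = (Km/Vmax)·(1/[S]) + 1/Vmax. The two points give (1/[S], 1/v) = (30.96, 1.328) and (0.4902, 0.2049).
Slope = (1.328 − 0.2049)/(30.96 − 0.4902) = 0.03686; intercept = 1.328 − 0.03686×30.96 = 0.1868.
Vmax = 1/intercept = 5.35 mM/s; Km = slope × Vmax = 0.03686 × 5.35 = 0.197 mM.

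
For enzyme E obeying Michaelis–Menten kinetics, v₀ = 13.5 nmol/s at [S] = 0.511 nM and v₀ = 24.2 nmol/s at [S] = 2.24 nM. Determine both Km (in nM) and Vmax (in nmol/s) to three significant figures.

In reciprocal form, 1/v = (Km/Vmax)·(1/[S]) + 1/Vmax. The two points give (1/[S], 1/v) = (1.957, 0.07407) and (0.4464, 0.04132).
Slope = (0.07407 − 0.04132)/(1.957 − 0.4464) = 0.02168; intercept = 0.07407 − 0.02168×1.957 = 0.03164.
Vmax = 1/intercept = 31.6 nmol/s; Km = slope × Vmax = 0.02168 × 31.6 = 0.685 nM.

Km = 0.685 nM; Vmax = 31.6 nmol/s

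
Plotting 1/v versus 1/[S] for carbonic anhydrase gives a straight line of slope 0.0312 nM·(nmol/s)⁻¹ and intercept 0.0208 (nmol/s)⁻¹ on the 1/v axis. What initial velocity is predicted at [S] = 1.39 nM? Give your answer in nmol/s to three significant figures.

The y-intercept is 1/Vmax, so Vmax = 1/0.0208 = 48.1 nmol/s.
The slope is Km/Vmax, so Km = 0.0312 × 48.1 = 1.50 nM.
Then v = 48.1 × 1.39/(1.50 + 1.39) = 23.1 nmol/s.

23.1 nmol/s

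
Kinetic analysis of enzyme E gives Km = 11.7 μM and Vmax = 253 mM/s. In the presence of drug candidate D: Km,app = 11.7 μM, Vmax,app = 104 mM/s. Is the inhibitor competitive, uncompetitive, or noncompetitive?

noncompetitive

Vmax decreases (253 → 104 mM/s) while Km is unchanged — pure noncompetitive inhibition.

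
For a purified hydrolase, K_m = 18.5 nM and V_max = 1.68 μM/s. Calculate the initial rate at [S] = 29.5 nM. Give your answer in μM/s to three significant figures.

1.03 μM/s

v = Vmax·[S]/(Km + [S]) = 1.68 × 29.5 / (18.5 + 29.5)
  = 49.56 / 48.00 = 1.03 μM/s.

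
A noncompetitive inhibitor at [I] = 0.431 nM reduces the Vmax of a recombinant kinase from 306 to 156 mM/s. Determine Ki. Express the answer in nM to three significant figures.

Noncompetitive: Vmax,app = Vmax/α with α = 1 + [I]/Ki.
α = Vmax/Vmax,app = 306/156 = 1.962.
Since α = 1 + [I]/Ki, [I]/Ki = 1.962 − 1 = 0.9615 and Ki = 0.431/0.9615 = 0.448 nM.

0.448 nM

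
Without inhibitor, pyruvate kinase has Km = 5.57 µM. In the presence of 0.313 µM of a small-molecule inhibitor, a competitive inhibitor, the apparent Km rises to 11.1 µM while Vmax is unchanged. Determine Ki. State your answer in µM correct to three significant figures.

0.315 µM

Competitive: Km,app = α·Km with α = 1 + [I]/Ki.
α = Km,app/Km = 11.1/5.57 = 1.993.
Ki = [I]/(α − 1) = 0.313/0.9928 = 0.315 µM.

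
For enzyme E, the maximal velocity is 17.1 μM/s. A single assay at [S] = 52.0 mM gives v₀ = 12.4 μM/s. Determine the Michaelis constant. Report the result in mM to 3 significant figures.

v/Vmax = 12.4/17.1 = 0.7251 = [S]/(Km+[S]).
So Km + [S] = [S]/0.7251 = 71.71 mM, giving Km = 71.71 − 52.0 = 19.7 mM.

19.7 mM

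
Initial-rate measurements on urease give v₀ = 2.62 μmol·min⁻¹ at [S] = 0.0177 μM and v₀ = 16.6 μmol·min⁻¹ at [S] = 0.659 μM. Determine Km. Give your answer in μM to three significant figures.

0.114 μM

From v = Vmax[S]/(Km+[S]), each point gives Vmax = v(Km+[S])/[S].
Equating: 2.62(Km+0.0177)/0.0177 = 16.6(Km+0.659)/0.659.
148.0·Km + 2.62 = 25.19·Km + 16.6, so (148.0 − 25.19)·Km = 16.6 − 2.62.
Km = 13.98/122.8 = 0.114 μM; then Vmax = 2.62(0.114+0.0177)/0.0177 = 19.5 μmol·min⁻¹.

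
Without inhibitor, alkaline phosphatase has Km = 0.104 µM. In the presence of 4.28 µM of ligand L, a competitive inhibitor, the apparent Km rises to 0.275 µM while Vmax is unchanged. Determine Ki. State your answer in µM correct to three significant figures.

2.60 µM

Competitive: Km,app = α·Km with α = 1 + [I]/Ki.
α = Km,app/Km = 0.275/0.104 = 2.644.
Ki = [I]/(α − 1) = 4.28/1.644 = 2.60 µM.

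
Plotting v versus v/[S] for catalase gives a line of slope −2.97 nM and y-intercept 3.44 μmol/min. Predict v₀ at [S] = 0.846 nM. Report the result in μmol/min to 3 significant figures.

In the Eadie–Hofstee form v = Vmax − Km·(v/[S]), the slope is −Km and the intercept is Vmax, so Km = 2.97 nM and Vmax = 3.44 μmol/min.
v = 3.44 × 0.846/(2.97 + 0.846) = 0.763 μmol/min.

0.763 μmol/min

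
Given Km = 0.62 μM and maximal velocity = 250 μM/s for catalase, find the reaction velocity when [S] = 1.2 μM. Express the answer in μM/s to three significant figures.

165 μM/s

v = Vmax·[S]/(Km + [S]) = 250 × 1.2 / (0.62 + 1.2)
  = 300.0 / 1.820 = 165 μM/s.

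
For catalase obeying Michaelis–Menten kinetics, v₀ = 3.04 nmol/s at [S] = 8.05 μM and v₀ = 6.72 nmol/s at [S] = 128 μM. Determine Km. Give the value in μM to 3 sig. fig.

From v = Vmax[S]/(Km+[S]), each point gives Vmax = v(Km+[S])/[S].
Equating: 3.04(Km+8.05)/8.05 = 6.72(Km+128)/128.
0.3776·Km + 3.04 = 0.05250·Km + 6.72, so (0.3776 − 0.05250)·Km = 6.72 − 3.04.
Km = 3.680/0.3251 = 11.3 μM; then Vmax = 3.04(11.3+8.05)/8.05 = 7.31 nmol/s.

11.3 μM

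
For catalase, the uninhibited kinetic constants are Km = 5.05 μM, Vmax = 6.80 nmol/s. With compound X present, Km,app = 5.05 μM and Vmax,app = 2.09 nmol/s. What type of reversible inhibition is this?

Vmax decreases (6.80 → 2.09 nmol/s) while Km is unchanged — pure noncompetitive inhibition.

noncompetitive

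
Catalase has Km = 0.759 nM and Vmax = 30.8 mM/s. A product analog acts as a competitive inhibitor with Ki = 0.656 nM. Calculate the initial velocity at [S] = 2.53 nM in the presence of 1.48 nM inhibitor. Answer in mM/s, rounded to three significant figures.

With α = 1 + [I]/Ki = 1 + 1.48/0.656 = 3.256, the competitive rate law is v = Vmax[S] / (αKm + [S]).
v = 30.8×2.53 / (3.256×0.759 + 2.53) = 77.92/5.001 = 15.6 mM/s.

15.6 mM/s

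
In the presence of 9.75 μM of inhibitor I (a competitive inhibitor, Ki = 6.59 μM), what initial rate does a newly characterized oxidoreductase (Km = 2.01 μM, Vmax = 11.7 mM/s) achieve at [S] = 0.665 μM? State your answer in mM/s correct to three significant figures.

With α = 1 + [I]/Ki = 1 + 9.75/6.59 = 2.480, the competitive rate law is v = Vmax[S] / (αKm + [S]).
v = 11.7×0.665 / (2.480×2.01 + 0.665) = 7.780/5.649 = 1.38 mM/s.

1.38 mM/s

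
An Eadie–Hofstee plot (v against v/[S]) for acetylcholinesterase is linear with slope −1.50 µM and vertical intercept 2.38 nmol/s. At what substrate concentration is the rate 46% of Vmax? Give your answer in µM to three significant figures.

The Eadie–Hofstee slope gives Km = 1.50 µM (slope = −Km).
v/Vmax = [S]/(Km+[S]) = 0.46 ⇒ [S] = Km·0.46/(1−0.46) = 1.50 × 0.8519 = 1.28 µM.

1.28 µM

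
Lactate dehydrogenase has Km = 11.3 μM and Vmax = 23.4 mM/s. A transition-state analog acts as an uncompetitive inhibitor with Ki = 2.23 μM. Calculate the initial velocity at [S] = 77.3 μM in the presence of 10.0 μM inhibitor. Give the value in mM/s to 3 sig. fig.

α = 1 + [I]/Ki = 1 + 10.0/2.23 = 5.484.
For an uncompetitive inhibitor, both parameters are divided by α, giving Vmax/α and Km/α: Km,app = 2.06 μM, Vmax,app = 4.27 mM/s.
v = Vmax,app·[S]/(Km,app + [S]) = 4.27 × 77.3/(2.06 + 77.3) = 4.16 mM/s.

4.16 mM/s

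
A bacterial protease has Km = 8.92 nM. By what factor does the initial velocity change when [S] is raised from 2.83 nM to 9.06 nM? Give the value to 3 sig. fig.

2.09

The fractional saturations are [S]/(Km+[S]) = 2.83/11.75 = 0.2409 and 9.06/17.98 = 0.5039.
v₂/v₁ is just their ratio: 0.5039/0.2409 = 2.09.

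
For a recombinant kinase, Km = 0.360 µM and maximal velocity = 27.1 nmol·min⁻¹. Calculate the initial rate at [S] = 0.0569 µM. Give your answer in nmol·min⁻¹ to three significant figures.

3.70 nmol·min⁻¹

v = Vmax·[S]/(Km + [S]) = 27.1 × 0.0569 / (0.360 + 0.0569)
  = 1.542 / 0.4169 = 3.70 nmol·min⁻¹.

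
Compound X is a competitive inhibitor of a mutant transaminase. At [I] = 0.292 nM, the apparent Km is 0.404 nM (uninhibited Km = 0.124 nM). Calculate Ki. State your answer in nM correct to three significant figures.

Competitive: Km,app = α·Km with α = 1 + [I]/Ki.
α = Km,app/Km = 0.404/0.124 = 3.258.
Ki = [I]/(α − 1) = 0.292/2.258 = 0.129 nM.

0.129 nM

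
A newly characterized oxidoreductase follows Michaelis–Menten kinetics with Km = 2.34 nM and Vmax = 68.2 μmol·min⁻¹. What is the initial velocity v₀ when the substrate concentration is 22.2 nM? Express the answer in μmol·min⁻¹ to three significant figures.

61.7 μmol·min⁻¹

v = Vmax·[S]/(Km + [S]) = 68.2 × 22.2 / (2.34 + 22.2)
  = 1514 / 24.54 = 61.7 μmol·min⁻¹.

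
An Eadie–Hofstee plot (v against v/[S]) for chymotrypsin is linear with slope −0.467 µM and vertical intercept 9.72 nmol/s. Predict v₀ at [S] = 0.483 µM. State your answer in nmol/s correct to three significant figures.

In the Eadie–Hofstee form v = Vmax − Km·(v/[S]), the slope is −Km and the intercept is Vmax, so Km = 0.467 µM and Vmax = 9.72 nmol/s.
v = 9.72 × 0.483/(0.467 + 0.483) = 4.94 nmol/s.

4.94 nmol/s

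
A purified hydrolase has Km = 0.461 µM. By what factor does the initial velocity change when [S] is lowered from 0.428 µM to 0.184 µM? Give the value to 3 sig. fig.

Since Vmax cancels, v₂/v₁ = [S]₂(Km+[S]₁) / [S]₁(Km+[S]₂).
= 0.184×(0.461+0.428) / (0.428×(0.461+0.184)) = 0.1636/0.2761 = 0.593.

0.593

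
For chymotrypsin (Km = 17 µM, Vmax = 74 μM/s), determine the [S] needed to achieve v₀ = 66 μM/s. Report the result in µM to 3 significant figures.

140 µM

The required fractional saturation is v/Vmax = 66/74 = 0.8919.
Then [S]/(Km+[S]) = 0.8919 ⇒ [S] = 17 × 0.8919/(1 − 0.8919) = 140 µM.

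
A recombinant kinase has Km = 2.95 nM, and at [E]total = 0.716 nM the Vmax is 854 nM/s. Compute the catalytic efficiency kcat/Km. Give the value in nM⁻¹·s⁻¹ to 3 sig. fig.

kcat = Vmax/[E]total = 854/0.716 = 1190 s⁻¹.
kcat/Km = 1190/2.95 = 404 nM⁻¹·s⁻¹.

404 nM⁻¹·s⁻¹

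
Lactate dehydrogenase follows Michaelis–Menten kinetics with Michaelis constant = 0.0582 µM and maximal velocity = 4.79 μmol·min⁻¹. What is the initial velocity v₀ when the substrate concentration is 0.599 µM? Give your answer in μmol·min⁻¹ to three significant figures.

[S]/(Km+[S]) = 0.599/0.6572 = 0.9114, the fractional saturation.
v = 0.9114 × Vmax = 0.9114 × 4.79 = 4.37 μmol·min⁻¹.

4.37 μmol·min⁻¹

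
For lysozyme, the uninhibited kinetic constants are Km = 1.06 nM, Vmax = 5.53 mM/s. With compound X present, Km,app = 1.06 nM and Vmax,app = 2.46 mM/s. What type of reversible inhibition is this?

Vmax decreases (5.53 → 2.46 mM/s) while Km is unchanged — pure noncompetitive inhibition.

noncompetitive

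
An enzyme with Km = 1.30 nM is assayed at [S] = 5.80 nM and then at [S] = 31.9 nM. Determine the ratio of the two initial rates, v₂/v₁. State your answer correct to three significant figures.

The fractional saturations are [S]/(Km+[S]) = 5.80/7.100 = 0.8169 and 31.9/33.20 = 0.9608.
v₂/v₁ is just their ratio: 0.9608/0.8169 = 1.18.

1.18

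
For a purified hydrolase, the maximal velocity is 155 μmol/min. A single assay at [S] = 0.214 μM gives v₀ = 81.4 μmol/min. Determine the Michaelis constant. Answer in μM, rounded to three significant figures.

v/Vmax = 81.4/155 = 0.5252 = [S]/(Km+[S]).
So Km + [S] = [S]/0.5252 = 0.4075 μM, giving Km = 0.4075 − 0.214 = 0.193 μM.

0.193 μM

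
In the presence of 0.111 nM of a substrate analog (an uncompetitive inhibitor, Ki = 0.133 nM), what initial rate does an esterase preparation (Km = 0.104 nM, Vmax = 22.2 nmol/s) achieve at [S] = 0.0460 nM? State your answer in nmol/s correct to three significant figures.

5.42 nmol/s

With α = 1 + [I]/Ki = 1 + 0.111/0.133 = 1.835, the uncompetitive rate law is v = (Vmax/α)·[S] / (Km/α + [S]).
v = (22.2/1.835)×0.0460 / (0.104/1.835 + 0.0460) = 0.5566/0.1027 = 5.42 nmol/s.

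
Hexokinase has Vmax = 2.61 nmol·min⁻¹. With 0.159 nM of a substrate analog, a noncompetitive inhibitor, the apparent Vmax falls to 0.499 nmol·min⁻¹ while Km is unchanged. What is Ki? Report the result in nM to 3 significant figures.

0.0376 nM

Noncompetitive: Vmax,app = Vmax/α with α = 1 + [I]/Ki.
α = Vmax/Vmax,app = 2.61/0.499 = 5.230.
Ki = [I]/(α − 1) = 0.159/4.230 = 0.0376 nM.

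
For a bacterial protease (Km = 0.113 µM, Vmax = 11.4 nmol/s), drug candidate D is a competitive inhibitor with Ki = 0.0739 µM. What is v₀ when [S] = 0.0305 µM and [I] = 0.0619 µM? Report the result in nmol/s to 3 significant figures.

1.46 nmol/s

With α = 1 + [I]/Ki = 1 + 0.0619/0.0739 = 1.838, the competitive rate law is v = Vmax[S] / (αKm + [S]).
v = 11.4×0.0305 / (1.838×0.113 + 0.0305) = 0.3477/0.2382 = 1.46 nmol/s.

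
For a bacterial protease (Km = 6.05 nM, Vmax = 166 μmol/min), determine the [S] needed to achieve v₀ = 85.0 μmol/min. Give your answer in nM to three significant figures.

Rearranging v = Vmax[S]/(Km+[S]) gives [S] = Km·v/(Vmax − v).
[S] = 6.05 × 85.0 / (166 − 85.0) = 514.2/81.00 = 6.35 nM.

6.35 nM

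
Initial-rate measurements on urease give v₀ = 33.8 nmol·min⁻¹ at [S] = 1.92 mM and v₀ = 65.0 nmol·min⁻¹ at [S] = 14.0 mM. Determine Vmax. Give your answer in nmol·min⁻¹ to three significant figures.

In reciprocal form, 1/v = (Km/Vmax)·(1/[S]) + 1/Vmax. The two points give (1/[S], 1/v) = (0.5208, 0.02959) and (0.07143, 0.01538).
Slope = (0.02959 − 0.01538)/(0.5208 − 0.07143) = 0.03160; intercept = 0.02959 − 0.03160×0.5208 = 0.01313.
Vmax = 1/intercept = 76.2 nmol·min⁻¹; Km = slope × Vmax = 0.03160 × 76.2 = 2.41 mM.

76.2 nmol·min⁻¹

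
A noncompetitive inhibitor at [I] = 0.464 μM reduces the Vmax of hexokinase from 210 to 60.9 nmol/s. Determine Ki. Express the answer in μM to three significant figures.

0.190 μM

Noncompetitive: Vmax,app = Vmax/α with α = 1 + [I]/Ki.
α = Vmax/Vmax,app = 210/60.9 = 3.448.
Ki = [I]/(α − 1) = 0.464/2.448 = 0.190 μM.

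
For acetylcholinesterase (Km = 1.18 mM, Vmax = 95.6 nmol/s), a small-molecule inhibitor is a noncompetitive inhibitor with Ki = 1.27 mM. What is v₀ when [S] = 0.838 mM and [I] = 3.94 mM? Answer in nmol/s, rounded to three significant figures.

9.68 nmol/s

α = 1 + [I]/Ki = 1 + 3.94/1.27 = 4.102.
For a noncompetitive inhibitor, Vmax is reduced to Vmax/α while Km is unchanged: Km,app = 1.18 mM, Vmax,app = 23.3 nmol/s.
v = Vmax,app·[S]/(Km,app + [S]) = 23.3 × 0.838/(1.18 + 0.838) = 9.68 nmol/s.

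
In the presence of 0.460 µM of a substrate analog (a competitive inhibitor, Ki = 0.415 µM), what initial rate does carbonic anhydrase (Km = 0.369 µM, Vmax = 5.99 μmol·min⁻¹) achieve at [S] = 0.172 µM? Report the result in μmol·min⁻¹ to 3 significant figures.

1.08 μmol·min⁻¹

With α = 1 + [I]/Ki = 1 + 0.460/0.415 = 2.108, the competitive rate law is v = Vmax[S] / (αKm + [S]).
v = 5.99×0.172 / (2.108×0.369 + 0.172) = 1.030/0.9500 = 1.08 μmol·min⁻¹.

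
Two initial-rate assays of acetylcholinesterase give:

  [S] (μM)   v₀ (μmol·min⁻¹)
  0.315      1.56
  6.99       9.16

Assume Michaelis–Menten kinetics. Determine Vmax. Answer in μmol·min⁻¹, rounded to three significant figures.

In reciprocal form, 1/v = (Km/Vmax)·(1/[S]) + 1/Vmax. The two points give (1/[S], 1/v) = (3.175, 0.6410) and (0.1431, 0.1092).
Slope = (0.6410 − 0.1092)/(3.175 − 0.1431) = 0.1754; intercept = 0.6410 − 0.1754×3.175 = 0.08407.
Vmax = 1/intercept = 11.9 μmol·min⁻¹; Km = slope × Vmax = 0.1754 × 11.9 = 2.09 μM.

11.9 μmol·min⁻¹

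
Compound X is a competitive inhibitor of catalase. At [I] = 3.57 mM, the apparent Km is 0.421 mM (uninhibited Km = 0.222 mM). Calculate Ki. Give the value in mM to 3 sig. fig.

3.98 mM

Competitive: Km,app = α·Km with α = 1 + [I]/Ki.
α = Km,app/Km = 0.421/0.222 = 1.896.
Ki = [I]/(α − 1) = 3.57/0.8964 = 3.98 mM.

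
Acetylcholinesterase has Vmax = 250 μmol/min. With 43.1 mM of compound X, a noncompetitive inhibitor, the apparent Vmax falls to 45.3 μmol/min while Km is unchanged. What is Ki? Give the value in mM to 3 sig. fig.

9.54 mM

Noncompetitive: Vmax,app = Vmax/α with α = 1 + [I]/Ki.
α = Vmax/Vmax,app = 250/45.3 = 5.519.
Since α = 1 + [I]/Ki, [I]/Ki = 5.519 − 1 = 4.519 and Ki = 43.1/4.519 = 9.54 mM.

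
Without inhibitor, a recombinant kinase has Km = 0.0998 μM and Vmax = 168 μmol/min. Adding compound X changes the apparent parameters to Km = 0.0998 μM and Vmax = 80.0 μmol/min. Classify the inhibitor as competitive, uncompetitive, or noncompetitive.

noncompetitive

Vmax decreases (168 → 80.0 μmol/min) while Km is unchanged — pure noncompetitive inhibition.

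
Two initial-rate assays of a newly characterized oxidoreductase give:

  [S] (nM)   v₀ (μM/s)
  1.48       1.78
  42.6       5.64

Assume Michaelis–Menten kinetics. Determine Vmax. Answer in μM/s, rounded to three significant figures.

In reciprocal form, 1/v = (Km/Vmax)·(1/[S]) + 1/Vmax. The two points give (1/[S], 1/v) = (0.6757, 0.5618) and (0.02347, 0.1773).
Slope = (0.5618 − 0.1773)/(0.6757 − 0.02347) = 0.5895; intercept = 0.5618 − 0.5895×0.6757 = 0.1635.
Vmax = 1/intercept = 6.12 μM/s; Km = slope × Vmax = 0.5895 × 6.12 = 3.61 nM.

6.12 μM/s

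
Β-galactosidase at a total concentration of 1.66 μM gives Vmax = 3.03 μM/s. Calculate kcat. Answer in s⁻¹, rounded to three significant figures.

1.83 s⁻¹

kcat = Vmax/[E]total = 3.03 μM/s / 1.66 μM = 1.83 s⁻¹.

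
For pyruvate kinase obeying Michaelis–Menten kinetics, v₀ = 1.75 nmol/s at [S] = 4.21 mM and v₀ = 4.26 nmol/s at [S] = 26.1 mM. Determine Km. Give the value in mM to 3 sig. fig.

9.94 mM

In reciprocal form, 1/v = (Km/Vmax)·(1/[S]) + 1/Vmax. The two points give (1/[S], 1/v) = (0.2375, 0.5714) and (0.03831, 0.2347).
Slope = (0.5714 − 0.2347)/(0.2375 − 0.03831) = 1.690; intercept = 0.5714 − 1.690×0.2375 = 0.1700.
Vmax = 1/intercept = 5.88 nmol/s; Km = slope × Vmax = 1.690 × 5.88 = 9.94 mM.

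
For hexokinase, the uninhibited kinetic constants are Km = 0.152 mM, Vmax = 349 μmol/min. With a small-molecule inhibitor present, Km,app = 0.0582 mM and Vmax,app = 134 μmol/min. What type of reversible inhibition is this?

uncompetitive

Both Km and Vmax decrease by the same factor (~2.61-fold) — characteristic of uncompetitive inhibition.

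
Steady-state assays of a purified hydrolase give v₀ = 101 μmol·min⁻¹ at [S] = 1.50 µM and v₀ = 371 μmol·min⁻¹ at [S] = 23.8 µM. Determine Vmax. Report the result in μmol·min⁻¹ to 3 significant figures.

In reciprocal form, 1/v = (Km/Vmax)·(1/[S]) + 1/Vmax. The two points give (1/[S], 1/v) = (0.6667, 0.009901) and (0.04202, 0.002695).
Slope = (0.009901 − 0.002695)/(0.6667 − 0.04202) = 0.01154; intercept = 0.009901 − 0.01154×0.6667 = 0.002211.
Vmax = 1/intercept = 452 μmol·min⁻¹; Km = slope × Vmax = 0.01154 × 452 = 5.22 µM.

452 μmol·min⁻¹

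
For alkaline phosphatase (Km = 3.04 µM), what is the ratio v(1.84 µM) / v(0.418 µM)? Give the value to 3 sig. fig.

The fractional saturations are [S]/(Km+[S]) = 0.418/3.458 = 0.1209 and 1.84/4.880 = 0.3770.
v₂/v₁ is just their ratio: 0.3770/0.1209 = 3.12.

3.12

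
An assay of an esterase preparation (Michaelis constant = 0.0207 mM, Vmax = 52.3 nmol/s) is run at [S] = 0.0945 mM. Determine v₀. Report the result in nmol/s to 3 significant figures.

v = Vmax·[S]/(Km + [S]) = 52.3 × 0.0945 / (0.0207 + 0.0945)
  = 4.942 / 0.1152 = 42.9 nmol/s.

42.9 nmol/s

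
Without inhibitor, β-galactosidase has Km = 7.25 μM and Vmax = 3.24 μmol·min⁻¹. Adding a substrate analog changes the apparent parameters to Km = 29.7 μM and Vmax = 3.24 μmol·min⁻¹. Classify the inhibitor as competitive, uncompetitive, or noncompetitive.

Km increases (7.25 → 29.7 μM) while Vmax is unchanged — the hallmark of competitive inhibition.

competitive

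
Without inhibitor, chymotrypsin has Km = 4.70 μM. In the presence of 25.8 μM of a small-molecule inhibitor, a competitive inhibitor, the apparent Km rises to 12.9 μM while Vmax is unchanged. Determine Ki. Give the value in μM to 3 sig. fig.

Competitive: Km,app = α·Km with α = 1 + [I]/Ki.
α = Km,app/Km = 12.9/4.70 = 2.745.
Ki = [I]/(α − 1) = 25.8/1.745 = 14.8 μM.

14.8 μM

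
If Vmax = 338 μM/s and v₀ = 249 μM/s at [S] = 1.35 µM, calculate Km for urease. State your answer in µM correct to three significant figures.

v/Vmax = 249/338 = 0.7367 = [S]/(Km+[S]).
So Km + [S] = [S]/0.7367 = 1.833 µM, giving Km = 1.833 − 1.35 = 0.483 µM.

0.483 µM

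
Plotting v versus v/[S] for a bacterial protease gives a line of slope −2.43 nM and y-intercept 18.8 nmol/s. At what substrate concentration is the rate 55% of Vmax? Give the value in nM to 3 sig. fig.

The Eadie–Hofstee slope gives Km = 2.43 nM (slope = −Km).
v/Vmax = [S]/(Km+[S]) = 0.55 ⇒ [S] = Km·0.55/(1−0.55) = 2.43 × 1.222 = 2.97 nM.

2.97 nM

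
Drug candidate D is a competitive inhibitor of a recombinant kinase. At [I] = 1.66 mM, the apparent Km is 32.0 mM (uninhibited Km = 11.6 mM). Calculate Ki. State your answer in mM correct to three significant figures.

Competitive: Km,app = α·Km with α = 1 + [I]/Ki.
α = Km,app/Km = 32.0/11.6 = 2.759.
Since α = 1 + [I]/Ki, [I]/Ki = 2.759 − 1 = 1.759 and Ki = 1.66/1.759 = 0.944 mM.

0.944 mM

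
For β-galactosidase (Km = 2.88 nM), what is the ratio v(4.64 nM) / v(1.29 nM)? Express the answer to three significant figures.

1.99

Since Vmax cancels, v₂/v₁ = [S]₂(Km+[S]₁) / [S]₁(Km+[S]₂).
= 4.64×(2.88+1.29) / (1.29×(2.88+4.64)) = 19.35/9.701 = 1.99.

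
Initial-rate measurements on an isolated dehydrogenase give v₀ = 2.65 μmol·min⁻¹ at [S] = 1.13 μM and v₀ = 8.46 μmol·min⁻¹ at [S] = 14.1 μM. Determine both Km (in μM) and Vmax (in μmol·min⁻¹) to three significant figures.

In reciprocal form, 1/v = (Km/Vmax)·(1/[S]) + 1/Vmax. The two points give (1/[S], 1/v) = (0.8850, 0.3774) and (0.07092, 0.1182).
Slope = (0.3774 − 0.1182)/(0.8850 − 0.07092) = 0.3184; intercept = 0.3774 − 0.3184×0.8850 = 0.09562.
Vmax = 1/intercept = 10.5 μmol·min⁻¹; Km = slope × Vmax = 0.3184 × 10.5 = 3.33 μM.

Km = 3.33 μM; Vmax = 10.5 μmol·min⁻¹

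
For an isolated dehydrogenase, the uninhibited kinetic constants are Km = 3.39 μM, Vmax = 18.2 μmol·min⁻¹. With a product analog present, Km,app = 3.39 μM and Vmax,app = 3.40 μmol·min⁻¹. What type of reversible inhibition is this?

noncompetitive

Vmax decreases (18.2 → 3.40 μmol·min⁻¹) while Km is unchanged — pure noncompetitive inhibition.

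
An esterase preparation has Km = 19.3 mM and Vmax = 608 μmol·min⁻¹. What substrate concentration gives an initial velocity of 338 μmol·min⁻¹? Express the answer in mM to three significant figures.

24.2 mM

Rearranging v = Vmax[S]/(Km+[S]) gives [S] = Km·v/(Vmax − v).
[S] = 19.3 × 338 / (608 − 338) = 6523/270.0 = 24.2 mM.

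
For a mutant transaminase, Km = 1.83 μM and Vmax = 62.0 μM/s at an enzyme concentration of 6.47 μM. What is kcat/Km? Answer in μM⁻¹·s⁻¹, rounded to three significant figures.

5.24 μM⁻¹·s⁻¹

kcat = Vmax/[E]total = 62.0/6.47 = 9.58 s⁻¹.
kcat/Km = 9.58/1.83 = 5.24 μM⁻¹·s⁻¹.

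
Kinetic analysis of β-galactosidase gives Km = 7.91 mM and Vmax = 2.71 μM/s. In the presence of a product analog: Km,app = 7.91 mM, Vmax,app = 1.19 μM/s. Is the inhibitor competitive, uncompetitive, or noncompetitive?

Vmax decreases (2.71 → 1.19 μM/s) while Km is unchanged — pure noncompetitive inhibition.

noncompetitive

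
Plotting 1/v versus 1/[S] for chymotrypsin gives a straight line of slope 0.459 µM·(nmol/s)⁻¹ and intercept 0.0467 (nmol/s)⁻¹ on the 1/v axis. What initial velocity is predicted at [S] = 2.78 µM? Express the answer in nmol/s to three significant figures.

4.72 nmol/s

The y-intercept is 1/Vmax, so Vmax = 1/0.0467 = 21.4 nmol/s.
The slope is Km/Vmax, so Km = 0.459 × 21.4 = 9.83 µM.
Then v = 21.4 × 2.78/(9.83 + 2.78) = 4.72 nmol/s.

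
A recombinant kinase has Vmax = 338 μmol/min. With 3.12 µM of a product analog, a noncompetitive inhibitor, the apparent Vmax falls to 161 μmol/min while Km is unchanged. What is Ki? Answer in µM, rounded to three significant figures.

2.84 µM

Noncompetitive: Vmax,app = Vmax/α with α = 1 + [I]/Ki.
α = Vmax/Vmax,app = 338/161 = 2.099.
Ki = [I]/(α − 1) = 3.12/1.099 = 2.84 µM.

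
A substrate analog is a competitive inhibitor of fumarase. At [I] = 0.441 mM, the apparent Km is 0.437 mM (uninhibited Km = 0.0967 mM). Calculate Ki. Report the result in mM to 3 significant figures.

Competitive: Km,app = α·Km with α = 1 + [I]/Ki.
α = Km,app/Km = 0.437/0.0967 = 4.519.
Since α = 1 + [I]/Ki, [I]/Ki = 4.519 − 1 = 3.519 and Ki = 0.441/3.519 = 0.125 mM.

0.125 mM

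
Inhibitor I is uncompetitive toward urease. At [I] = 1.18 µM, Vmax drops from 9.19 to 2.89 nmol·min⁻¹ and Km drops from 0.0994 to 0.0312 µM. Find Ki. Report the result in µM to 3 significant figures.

0.541 µM

Uncompetitive: Vmax,app = Vmax/α (and Km,app = Km/α) with α = 1 + [I]/Ki.
α = Vmax/Vmax,app = 9.19/2.89 = 3.180.
Since α = 1 + [I]/Ki, [I]/Ki = 3.180 − 1 = 2.180 and Ki = 1.18/2.180 = 0.541 µM.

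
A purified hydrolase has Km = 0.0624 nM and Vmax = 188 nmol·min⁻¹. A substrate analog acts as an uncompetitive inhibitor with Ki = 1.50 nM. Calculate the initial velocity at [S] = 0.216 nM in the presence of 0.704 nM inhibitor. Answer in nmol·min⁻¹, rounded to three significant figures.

α = 1 + [I]/Ki = 1 + 0.704/1.50 = 1.469.
For an uncompetitive inhibitor, both parameters are divided by α, giving Vmax/α and Km/α: Km,app = 0.0425 nM, Vmax,app = 128 nmol·min⁻¹.
v = Vmax,app·[S]/(Km,app + [S]) = 128 × 0.216/(0.0425 + 0.216) = 107 nmol·min⁻¹.

107 nmol·min⁻¹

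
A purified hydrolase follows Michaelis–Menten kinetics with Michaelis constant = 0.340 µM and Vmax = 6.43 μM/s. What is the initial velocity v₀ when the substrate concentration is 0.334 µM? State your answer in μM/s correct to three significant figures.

3.19 μM/s

v = Vmax·[S]/(Km + [S]) = 6.43 × 0.334 / (0.340 + 0.334)
  = 2.148 / 0.6740 = 3.19 μM/s.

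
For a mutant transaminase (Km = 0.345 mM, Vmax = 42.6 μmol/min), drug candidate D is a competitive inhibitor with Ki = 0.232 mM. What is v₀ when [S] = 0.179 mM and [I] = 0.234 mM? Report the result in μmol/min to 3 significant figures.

α = 1 + [I]/Ki = 1 + 0.234/0.232 = 2.009.
For a competitive inhibitor, Vmax is unchanged and the apparent Km becomes α·Km: Km,app = 0.693 mM, Vmax,app = 42.6 μmol/min.
v = Vmax,app·[S]/(Km,app + [S]) = 42.6 × 0.179/(0.693 + 0.179) = 8.74 μmol/min.

8.74 μmol/min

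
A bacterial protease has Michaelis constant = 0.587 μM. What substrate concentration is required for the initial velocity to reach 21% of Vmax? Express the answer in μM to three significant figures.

0.156 μM

v/Vmax = [S]/(Km+[S]) = 0.21, so [S] = Km·0.21/(1 − 0.21) = 0.587 × 0.2658.
[S] = 0.156 μM.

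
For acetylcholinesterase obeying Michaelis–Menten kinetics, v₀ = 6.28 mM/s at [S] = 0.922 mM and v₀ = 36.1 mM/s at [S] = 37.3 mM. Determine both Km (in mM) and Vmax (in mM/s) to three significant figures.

From v = Vmax[S]/(Km+[S]), each point gives Vmax = v(Km+[S])/[S].
Equating: 6.28(Km+0.922)/0.922 = 36.1(Km+37.3)/37.3.
6.811·Km + 6.28 = 0.9678·Km + 36.1, so (6.811 − 0.9678)·Km = 36.1 − 6.28.
Km = 29.82/5.843 = 5.10 mM; then Vmax = 6.28(5.10+0.922)/0.922 = 41.0 mM/s.

Km = 5.10 mM; Vmax = 41.0 mM/s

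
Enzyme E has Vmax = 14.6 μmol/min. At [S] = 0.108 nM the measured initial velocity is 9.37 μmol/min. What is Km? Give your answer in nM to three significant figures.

v/Vmax = 9.37/14.6 = 0.6418 = [S]/(Km+[S]).
So Km + [S] = [S]/0.6418 = 0.1683 nM, giving Km = 0.1683 − 0.108 = 0.0603 nM.

0.0603 nM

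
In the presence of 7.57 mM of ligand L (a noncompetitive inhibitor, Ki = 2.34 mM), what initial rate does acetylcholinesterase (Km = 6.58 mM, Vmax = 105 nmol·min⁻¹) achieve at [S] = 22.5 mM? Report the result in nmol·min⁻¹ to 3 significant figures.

α = 1 + [I]/Ki = 1 + 7.57/2.34 = 4.235.
For a noncompetitive inhibitor, Vmax is reduced to Vmax/α while Km is unchanged: Km,app = 6.58 mM, Vmax,app = 24.8 nmol·min⁻¹.
v = Vmax,app·[S]/(Km,app + [S]) = 24.8 × 22.5/(6.58 + 22.5) = 19.2 nmol·min⁻¹.

19.2 nmol·min⁻¹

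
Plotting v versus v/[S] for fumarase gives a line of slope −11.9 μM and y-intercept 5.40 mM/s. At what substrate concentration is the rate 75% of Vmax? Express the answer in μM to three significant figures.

The Eadie–Hofstee slope gives Km = 11.9 μM (slope = −Km).
v/Vmax = [S]/(Km+[S]) = 0.75 ⇒ [S] = Km·0.75/(1−0.75) = 11.9 × 3.000 = 35.7 μM.

35.7 μM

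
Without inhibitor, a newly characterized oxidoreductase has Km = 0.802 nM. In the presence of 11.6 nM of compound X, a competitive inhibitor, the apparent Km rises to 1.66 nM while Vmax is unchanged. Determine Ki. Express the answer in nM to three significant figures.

Competitive: Km,app = α·Km with α = 1 + [I]/Ki.
α = Km,app/Km = 1.66/0.802 = 2.070.
Ki = [I]/(α − 1) = 11.6/1.070 = 10.8 nM.

10.8 nM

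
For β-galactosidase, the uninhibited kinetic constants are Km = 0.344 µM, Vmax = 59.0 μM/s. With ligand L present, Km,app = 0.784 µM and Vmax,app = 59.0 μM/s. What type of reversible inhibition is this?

competitive

Km increases (0.344 → 0.784 µM) while Vmax is unchanged — the hallmark of competitive inhibition.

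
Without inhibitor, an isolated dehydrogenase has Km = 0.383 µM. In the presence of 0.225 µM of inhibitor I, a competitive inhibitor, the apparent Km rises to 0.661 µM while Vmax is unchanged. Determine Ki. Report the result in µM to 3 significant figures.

Competitive: Km,app = α·Km with α = 1 + [I]/Ki.
α = Km,app/Km = 0.661/0.383 = 1.726.
Since α = 1 + [I]/Ki, [I]/Ki = 1.726 − 1 = 0.7258 and Ki = 0.225/0.7258 = 0.310 µM.

0.310 µM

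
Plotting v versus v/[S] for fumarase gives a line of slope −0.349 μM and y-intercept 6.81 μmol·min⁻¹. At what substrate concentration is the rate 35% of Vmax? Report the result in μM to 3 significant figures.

0.188 μM

The Eadie–Hofstee slope gives Km = 0.349 μM (slope = −Km).
v/Vmax = [S]/(Km+[S]) = 0.35 ⇒ [S] = Km·0.35/(1−0.35) = 0.349 × 0.5385 = 0.188 μM.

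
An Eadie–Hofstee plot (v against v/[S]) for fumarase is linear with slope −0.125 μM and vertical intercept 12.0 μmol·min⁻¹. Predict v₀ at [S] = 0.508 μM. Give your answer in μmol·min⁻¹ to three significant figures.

9.63 μmol·min⁻¹

In the Eadie–Hofstee form v = Vmax − Km·(v/[S]), the slope is −Km and the intercept is Vmax, so Km = 0.125 μM and Vmax = 12.0 μmol·min⁻¹.
v = 12.0 × 0.508/(0.125 + 0.508) = 9.63 μmol·min⁻¹.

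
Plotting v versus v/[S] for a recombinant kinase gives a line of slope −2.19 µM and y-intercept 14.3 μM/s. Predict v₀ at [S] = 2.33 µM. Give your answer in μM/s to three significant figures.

In the Eadie–Hofstee form v = Vmax − Km·(v/[S]), the slope is −Km and the intercept is Vmax, so Km = 2.19 µM and Vmax = 14.3 μM/s.
v = 14.3 × 2.33/(2.19 + 2.33) = 7.37 μM/s.

7.37 μM/s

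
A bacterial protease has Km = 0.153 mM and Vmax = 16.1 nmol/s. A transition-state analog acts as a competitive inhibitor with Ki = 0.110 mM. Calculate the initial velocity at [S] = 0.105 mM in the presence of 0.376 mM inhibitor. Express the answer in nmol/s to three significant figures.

2.16 nmol/s

α = 1 + [I]/Ki = 1 + 0.376/0.110 = 4.418.
For a competitive inhibitor, Vmax is unchanged and the apparent Km becomes α·Km: Km,app = 0.676 mM, Vmax,app = 16.1 nmol/s.
v = Vmax,app·[S]/(Km,app + [S]) = 16.1 × 0.105/(0.676 + 0.105) = 2.16 nmol/s.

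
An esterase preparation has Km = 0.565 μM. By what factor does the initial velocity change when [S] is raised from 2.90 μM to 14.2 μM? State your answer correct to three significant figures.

Since Vmax cancels, v₂/v₁ = [S]₂(Km+[S]₁) / [S]₁(Km+[S]₂).
= 14.2×(0.565+2.90) / (2.90×(0.565+14.2)) = 49.20/42.82 = 1.15.

1.15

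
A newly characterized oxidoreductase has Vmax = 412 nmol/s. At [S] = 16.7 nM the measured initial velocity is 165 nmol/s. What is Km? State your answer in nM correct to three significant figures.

From v = Vmax[S]/(Km+[S]), Km = [S](Vmax − v)/v.
Km = 16.7 × (412 − 165) / 165 = 4125/165 = 25.0 nM.

25.0 nM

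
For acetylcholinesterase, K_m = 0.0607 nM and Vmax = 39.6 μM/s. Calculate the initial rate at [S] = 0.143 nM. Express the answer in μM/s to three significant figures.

27.8 μM/s

v = Vmax·[S]/(Km + [S]) = 39.6 × 0.143 / (0.0607 + 0.143)
  = 5.663 / 0.2037 = 27.8 μM/s.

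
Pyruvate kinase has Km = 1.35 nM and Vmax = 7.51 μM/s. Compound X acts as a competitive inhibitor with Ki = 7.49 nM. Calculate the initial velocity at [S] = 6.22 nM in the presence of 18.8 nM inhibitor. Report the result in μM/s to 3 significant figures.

4.26 μM/s

With α = 1 + [I]/Ki = 1 + 18.8/7.49 = 3.510, the competitive rate law is v = Vmax[S] / (αKm + [S]).
v = 7.51×6.22 / (3.510×1.35 + 6.22) = 46.71/10.96 = 4.26 μM/s.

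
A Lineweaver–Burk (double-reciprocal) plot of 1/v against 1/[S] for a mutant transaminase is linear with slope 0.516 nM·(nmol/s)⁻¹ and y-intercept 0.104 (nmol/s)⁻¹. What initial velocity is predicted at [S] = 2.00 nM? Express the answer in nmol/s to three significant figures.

2.76 nmol/s

The y-intercept is 1/Vmax, so Vmax = 1/0.104 = 9.62 nmol/s.
The slope is Km/Vmax, so Km = 0.516 × 9.62 = 4.96 nM.
Then v = 9.62 × 2.00/(4.96 + 2.00) = 2.76 nmol/s.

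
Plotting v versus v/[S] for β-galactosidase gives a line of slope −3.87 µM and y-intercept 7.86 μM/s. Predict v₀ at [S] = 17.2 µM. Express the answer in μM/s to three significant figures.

6.42 μM/s

In the Eadie–Hofstee form v = Vmax − Km·(v/[S]), the slope is −Km and the intercept is Vmax, so Km = 3.87 µM and Vmax = 7.86 μM/s.
v = 7.86 × 17.2/(3.87 + 17.2) = 6.42 μM/s.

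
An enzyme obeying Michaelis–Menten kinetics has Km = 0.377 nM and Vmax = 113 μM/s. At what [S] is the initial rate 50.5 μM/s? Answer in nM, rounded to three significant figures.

The required fractional saturation is v/Vmax = 50.5/113 = 0.4469.
Then [S]/(Km+[S]) = 0.4469 ⇒ [S] = 0.377 × 0.4469/(1 − 0.4469) = 0.305 nM.

0.305 nM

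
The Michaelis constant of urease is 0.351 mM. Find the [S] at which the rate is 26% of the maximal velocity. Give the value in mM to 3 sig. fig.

0.123 mM

v/Vmax = [S]/(Km+[S]) = 0.26, so [S] = Km·0.26/(1 − 0.26) = 0.351 × 0.3514.
[S] = 0.123 mM.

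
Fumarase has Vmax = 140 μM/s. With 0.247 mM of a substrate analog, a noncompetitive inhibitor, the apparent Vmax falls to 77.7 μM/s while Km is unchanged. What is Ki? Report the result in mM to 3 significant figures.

Noncompetitive: Vmax,app = Vmax/α with α = 1 + [I]/Ki.
α = Vmax/Vmax,app = 140/77.7 = 1.802.
Since α = 1 + [I]/Ki, [I]/Ki = 1.802 − 1 = 0.8018 and Ki = 0.247/0.8018 = 0.308 mM.

0.308 mM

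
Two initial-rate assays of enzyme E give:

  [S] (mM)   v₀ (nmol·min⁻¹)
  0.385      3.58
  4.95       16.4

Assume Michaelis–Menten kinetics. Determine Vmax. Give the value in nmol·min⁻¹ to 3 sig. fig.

From v = Vmax[S]/(Km+[S]), each point gives Vmax = v(Km+[S])/[S].
Equating: 3.58(Km+0.385)/0.385 = 16.4(Km+4.95)/4.95.
9.299·Km + 3.58 = 3.313·Km + 16.4, so (9.299 − 3.313)·Km = 16.4 − 3.58.
Km = 12.82/5.986 = 2.14 mM; then Vmax = 3.58(2.14+0.385)/0.385 = 23.5 nmol·min⁻¹.

23.5 nmol·min⁻¹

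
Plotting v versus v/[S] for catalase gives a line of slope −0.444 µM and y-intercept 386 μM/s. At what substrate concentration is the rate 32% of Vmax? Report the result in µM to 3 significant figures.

0.209 µM

The Eadie–Hofstee slope gives Km = 0.444 µM (slope = −Km).
v/Vmax = [S]/(Km+[S]) = 0.32 ⇒ [S] = Km·0.32/(1−0.32) = 0.444 × 0.4706 = 0.209 µM.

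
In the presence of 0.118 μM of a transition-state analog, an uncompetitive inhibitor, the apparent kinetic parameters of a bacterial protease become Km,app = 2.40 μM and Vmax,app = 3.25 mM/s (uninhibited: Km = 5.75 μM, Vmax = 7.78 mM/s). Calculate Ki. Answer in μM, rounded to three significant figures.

0.0847 μM

Uncompetitive: Vmax,app = Vmax/α (and Km,app = Km/α) with α = 1 + [I]/Ki.
α = Vmax/Vmax,app = 7.78/3.25 = 2.394.
Ki = [I]/(α − 1) = 0.118/1.394 = 0.0847 μM.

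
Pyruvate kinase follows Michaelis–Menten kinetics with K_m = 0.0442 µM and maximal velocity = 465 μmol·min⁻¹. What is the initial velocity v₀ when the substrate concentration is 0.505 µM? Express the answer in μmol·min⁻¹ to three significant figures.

[S]/(Km+[S]) = 0.505/0.5492 = 0.9195, the fractional saturation.
v = 0.9195 × Vmax = 0.9195 × 465 = 428 μmol·min⁻¹.

428 μmol·min⁻¹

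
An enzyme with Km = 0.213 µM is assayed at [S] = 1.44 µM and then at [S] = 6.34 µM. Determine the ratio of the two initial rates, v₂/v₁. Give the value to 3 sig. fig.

1.11

The fractional saturations are [S]/(Km+[S]) = 1.44/1.653 = 0.8711 and 6.34/6.553 = 0.9675.
v₂/v₁ is just their ratio: 0.9675/0.8711 = 1.11.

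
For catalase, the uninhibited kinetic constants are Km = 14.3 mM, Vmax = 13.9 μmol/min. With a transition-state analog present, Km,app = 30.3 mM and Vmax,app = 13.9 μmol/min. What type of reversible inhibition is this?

competitive

Km increases (14.3 → 30.3 mM) while Vmax is unchanged — the hallmark of competitive inhibition.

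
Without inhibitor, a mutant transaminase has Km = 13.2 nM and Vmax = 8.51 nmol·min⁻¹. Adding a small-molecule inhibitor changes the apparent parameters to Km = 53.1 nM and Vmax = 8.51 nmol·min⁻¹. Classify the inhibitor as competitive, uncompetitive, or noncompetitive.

competitive

Km increases (13.2 → 53.1 nM) while Vmax is unchanged — the hallmark of competitive inhibition.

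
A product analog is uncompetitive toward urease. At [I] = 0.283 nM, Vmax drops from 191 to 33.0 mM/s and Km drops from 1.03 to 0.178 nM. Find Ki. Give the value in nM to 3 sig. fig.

Uncompetitive: Vmax,app = Vmax/α (and Km,app = Km/α) with α = 1 + [I]/Ki.
α = Vmax/Vmax,app = 191/33.0 = 5.788.
Since α = 1 + [I]/Ki, [I]/Ki = 5.788 − 1 = 4.788 and Ki = 0.283/4.788 = 0.0591 nM.

0.0591 nM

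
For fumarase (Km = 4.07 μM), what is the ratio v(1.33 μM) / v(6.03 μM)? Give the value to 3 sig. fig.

Since Vmax cancels, v₂/v₁ = [S]₂(Km+[S]₁) / [S]₁(Km+[S]₂).
= 1.33×(4.07+6.03) / (6.03×(4.07+1.33)) = 13.43/32.56 = 0.413.

0.413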